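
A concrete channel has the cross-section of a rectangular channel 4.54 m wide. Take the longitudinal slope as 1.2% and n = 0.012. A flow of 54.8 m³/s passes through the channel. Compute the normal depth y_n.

y_n = 1.44 m

Manning's equation rearranged: A R^(2/3) = nQ / (1·√S) = 0.012 × 54.8 / (√0.012) = 6.003.
At y = 1.56 m: A R^(2/3) = 6.722 — too large.
At y = 1.17 m: A R^(2/3) = 4.47 — too small.
At y = 1.44 m: A R^(2/3) = 6.008 — ≈ 6.003.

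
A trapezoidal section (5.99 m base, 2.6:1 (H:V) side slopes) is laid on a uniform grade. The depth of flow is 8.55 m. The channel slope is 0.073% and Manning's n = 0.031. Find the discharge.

With bottom width b = 5.99 m and side slope z = 2.6: A = (b + zy)y = (5.99 + 2.6×8.55)×8.55 = 241.3 m²; P = b + 2y√(1+z²) = 5.99 + 2×8.55×2.786 = 53.63 m.
Hydraulic radius R = A/P = 241.3/53.63 = 4.499 m.
Manning's equation: Q = (1/n) A R^(2/3) S^(1/2) = (1/0.031) × 241.3 × 4.499^(2/3) × 0.00073^(1/2) = 573 m³/s.

Q = 573 m³/s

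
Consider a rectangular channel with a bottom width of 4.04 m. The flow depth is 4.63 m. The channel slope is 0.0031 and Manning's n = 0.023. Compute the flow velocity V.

V = 3.04 m/s

Flow area A = b·y = 4.04 × 4.63 = 18.71 m². Wetted perimeter P = b + 2y = 4.04 + 2×4.63 = 13.3 m.
Hydraulic radius R = A/P = 18.71/13.3 = 1.406 m.
From Manning's equation, V = (1/n) R^(2/3) S^(1/2) = (1/0.023) × 1.406^(2/3) × 0.0031^(1/2) = 3.04 m/s.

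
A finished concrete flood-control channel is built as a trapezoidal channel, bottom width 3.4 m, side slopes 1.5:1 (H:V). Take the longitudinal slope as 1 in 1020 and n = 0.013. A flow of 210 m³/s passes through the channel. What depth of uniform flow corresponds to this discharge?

y_n = 4.67 m

Manning's equation rearranged: A R^(2/3) = nQ / (1·√S) = 0.013 × 210 / (√0.0009804) = 87.19.
Trying y = 3.97 m: A R^(2/3) = 60.84 — too small.
Trying y = 5.22 m: A R^(2/3) = 111.9 — too large.
Trying y = 4.67 m: A R^(2/3) = 87.13 — matches.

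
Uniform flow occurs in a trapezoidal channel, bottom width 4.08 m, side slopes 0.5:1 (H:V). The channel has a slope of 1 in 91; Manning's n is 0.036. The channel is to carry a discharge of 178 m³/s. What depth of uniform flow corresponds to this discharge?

Manning's equation rearranged: A R^(2/3) = nQ / (1·√S) = 0.036 × 178 / (√0.01099) = 61.13.
At y = 4.24 m: A R^(2/3) = 40.87 — low.
At y = 5.73 m: A R^(2/3) = 70.46 — high.
At y = 5.3 m: A R^(2/3) = 61.05 — ≈ 61.13.

y_n = 5.3 m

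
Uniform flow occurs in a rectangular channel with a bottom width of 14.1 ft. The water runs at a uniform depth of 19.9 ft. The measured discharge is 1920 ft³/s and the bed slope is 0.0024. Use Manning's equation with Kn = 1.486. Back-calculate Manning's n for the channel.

n = 0.032

Flow area A = b·y = 14.1 × 19.9 = 280.6 ft². Wetted perimeter P = b + 2y = 14.1 + 2×19.9 = 53.9 ft.
Hydraulic radius R = A/P = 280.6/53.9 = 5.206 ft.
Rearranging Manning's equation: n = (1.486/Q) A R^(2/3) S^(1/2) = (1.486/1920) × 280.6 × 5.206^(2/3) × √0.0024 = 0.032.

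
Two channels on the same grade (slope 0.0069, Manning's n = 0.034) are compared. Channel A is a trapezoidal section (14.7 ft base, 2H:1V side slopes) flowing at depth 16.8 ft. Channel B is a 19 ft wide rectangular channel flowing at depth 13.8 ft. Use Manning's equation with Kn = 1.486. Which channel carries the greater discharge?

channel A

Channel A: With bottom width b = 14.7 ft and side slope z = 2: A = (b + zy)y = (14.7 + 2×16.8)×16.8 = 811.4 ft²; P = b + 2y√(1+z²) = 14.7 + 2×16.8×2.236 = 89.83 ft. Hydraulic radius R = A/P = 811.4/89.83 = 9.033 ft. Q_A = (1.486/0.034)·811.4·9.033^(2/3)·√0.0069 = 12780 ft³/s.
Channel B: Flow area A = b·y = 19 × 13.8 = 262.2 ft². Wetted perimeter P = b + 2y = 19 + 2×13.8 = 46.6 ft. Hydraulic radius R = A/P = 262.2/46.6 = 5.627 ft. Q_B = (1.486/0.034)·262.2·5.627^(2/3)·√0.0069 = 3011 ft³/s.
Q_A = 12780 ft³/s vs Q_B = 3011 ft³/s, so channel A carries more.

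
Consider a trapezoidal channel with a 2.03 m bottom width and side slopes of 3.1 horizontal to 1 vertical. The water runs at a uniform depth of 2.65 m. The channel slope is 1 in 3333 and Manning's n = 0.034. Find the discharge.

Q = 17.4 m³/s

With bottom width b = 2.03 m and side slope z = 3.1: A = (b + zy)y = (2.03 + 3.1×2.65)×2.65 = 27.15 m²; P = b + 2y√(1+z²) = 2.03 + 2×2.65×3.257 = 19.29 m.
Hydraulic radius R = A/P = 27.15/19.29 = 1.407 m.
Manning's equation: Q = (1/n) A R^(2/3) S^(1/2) = (1/0.034) × 27.15 × 1.407^(2/3) × 0.0003^(1/2) = 17.4 m³/s.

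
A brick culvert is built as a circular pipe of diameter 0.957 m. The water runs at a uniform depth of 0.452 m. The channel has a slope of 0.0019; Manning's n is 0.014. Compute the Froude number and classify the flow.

subcritical

For a circular section of diameter D = 0.957 m at depth y = 0.452 m, the central angle is θ = 2 arccos(1 − 2y/D) = 3.031 rad. Then A = (D²/8)(θ − sin θ) = 0.3343 m² and P = Dθ/2 = 1.45 m.
Hydraulic radius R = A/P = 0.3343/1.45 = 0.2305 m.
V = (1/n) R^(2/3) √S = (1/0.014) × 0.2305^(2/3) × √0.0019 = 1.171 m/s. Hydraulic depth D_h = A/T = 0.3343/0.9555 = 0.3499 m.
Froude number Fr = V/√(g·D_h) = 1.171/√(9.81×0.3499) = 0.632, which is less than 1, so the flow is subcritical.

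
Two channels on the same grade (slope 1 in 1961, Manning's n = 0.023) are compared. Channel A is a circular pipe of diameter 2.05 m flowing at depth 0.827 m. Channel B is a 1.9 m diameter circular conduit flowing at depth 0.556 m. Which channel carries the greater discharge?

channel A

Channel A: For a circular section of diameter D = 2.05 m at depth y = 0.827 m, the central angle is θ = 2 arccos(1 − 2y/D) = 2.753 rad. Then A = (D²/8)(θ − sin θ) = 1.247 m² and P = Dθ/2 = 2.822 m. Hydraulic radius R = A/P = 1.247/2.822 = 0.4419 m. Q_A = (1/0.023)·1.247·0.4419^(2/3)·√0.0005099 = 0.7103 m³/s.
Channel B: For a circular section of diameter D = 1.9 m at depth y = 0.556 m, the central angle is θ = 2 arccos(1 − 2y/D) = 2.286 rad. Then A = (D²/8)(θ − sin θ) = 0.6911 m² and P = Dθ/2 = 2.172 m. Hydraulic radius R = A/P = 0.6911/2.172 = 0.3182 m. Q_B = (1/0.023)·0.6911·0.3182^(2/3)·√0.0005099 = 0.3162 m³/s.
Q_A = 0.7103 m³/s vs Q_B = 0.3162 m³/s, so channel A carries more.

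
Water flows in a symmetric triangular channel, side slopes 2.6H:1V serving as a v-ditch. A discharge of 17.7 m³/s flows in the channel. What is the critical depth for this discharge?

At critical depth, Q² T / (g A³) = 1, i.e. A³/T = Q²/g = 17.7²/9.81 = 31.94.
Trying y = 1.31 m: A³/T = 13.04 — too small.
Trying y = 1.92 m: A³/T = 88.19 — too large.
Trying y = 1.57 m: A³/T = 32.24 — matches.

y_c = 1.57 m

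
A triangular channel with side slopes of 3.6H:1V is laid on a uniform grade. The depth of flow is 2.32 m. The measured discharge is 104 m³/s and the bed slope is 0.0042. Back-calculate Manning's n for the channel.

n = 0.013

For a triangular section with side slope z = 3.6: A = zy² = 3.6×2.32² = 19.38 m²; P = 2y√(1+z²) = 2×2.32×3.736 = 17.34 m.
Hydraulic radius R = A/P = 19.38/17.34 = 1.118 m.
Rearranging Manning's equation: n = (1/Q) A R^(2/3) S^(1/2) = (1/104) × 19.38 × 1.118^(2/3) × √0.0042 = 0.013.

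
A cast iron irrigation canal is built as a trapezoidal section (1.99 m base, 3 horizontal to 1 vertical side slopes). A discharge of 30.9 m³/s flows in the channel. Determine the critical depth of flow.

At critical depth, Q² T / (g A³) = 1, i.e. A³/T = Q²/g = 30.9²/9.81 = 97.33.
Trying y = 1.81 m: A³/T = 188.5 — over.
Trying y = 1.31 m: A³/T = 47.35 — short.
Trying y = 1.55 m: A³/T = 96.56 — close enough.

y_c = 1.55 m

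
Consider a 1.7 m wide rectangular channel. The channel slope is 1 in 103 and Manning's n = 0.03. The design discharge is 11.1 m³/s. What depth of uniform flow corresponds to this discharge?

Manning's equation rearranged: A R^(2/3) = nQ / (1·√S) = 0.03 × 11.1 / (√0.009709) = 3.38.
At y = 3.22 m: A R^(2/3) = 4.202 — over.
At y = 1.84 m: A R^(2/3) = 2.179 — short.
At y = 2.66 m: A R^(2/3) = 3.373 — matches.

y_n = 2.66 m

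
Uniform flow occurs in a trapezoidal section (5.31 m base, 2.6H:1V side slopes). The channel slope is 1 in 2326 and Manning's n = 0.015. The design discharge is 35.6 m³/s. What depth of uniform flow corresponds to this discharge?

y_n = 2.04 m

Manning's equation rearranged: A R^(2/3) = nQ / (1·√S) = 0.015 × 35.6 / (√0.0004299) = 25.75.
Trying y = 2.23 m: A R^(2/3) = 30.95 — too large.
Trying y = 1.43 m: A R^(2/3) = 12.67 — too small.
Trying y = 2.04 m: A R^(2/3) = 25.77 — ≈ 25.75.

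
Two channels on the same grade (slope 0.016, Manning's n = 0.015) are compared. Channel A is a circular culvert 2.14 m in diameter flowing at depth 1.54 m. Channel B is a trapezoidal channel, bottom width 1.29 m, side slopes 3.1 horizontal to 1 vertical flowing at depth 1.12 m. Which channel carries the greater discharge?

channel B

Channel A: For a circular section of diameter D = 2.14 m at depth y = 1.54 m, the central angle is θ = 2 arccos(1 − 2y/D) = 4.051 rad. Then A = (D²/8)(θ − sin θ) = 2.771 m² and P = Dθ/2 = 4.335 m. Hydraulic radius R = A/P = 2.771/4.335 = 0.6392 m. Q_A = (1/0.015)·2.771·0.6392^(2/3)·√0.016 = 17.34 m³/s.
Channel B: With bottom width b = 1.29 m and side slope z = 3.1: A = (b + zy)y = (1.29 + 3.1×1.12)×1.12 = 5.333 m²; P = b + 2y√(1+z²) = 1.29 + 2×1.12×3.257 = 8.586 m. Hydraulic radius R = A/P = 5.333/8.586 = 0.6212 m. Q_B = (1/0.015)·5.333·0.6212^(2/3)·√0.016 = 32.74 m³/s.
Q_A = 17.34 m³/s vs Q_B = 32.74 m³/s, so channel B carries more.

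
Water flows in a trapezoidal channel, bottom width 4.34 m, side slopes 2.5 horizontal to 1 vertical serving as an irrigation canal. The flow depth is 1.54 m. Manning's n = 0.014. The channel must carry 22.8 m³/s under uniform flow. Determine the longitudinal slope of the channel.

S = 0.000642

With bottom width b = 4.34 m and side slope z = 2.5: A = (b + zy)y = (4.34 + 2.5×1.54)×1.54 = 12.61 m²; P = b + 2y√(1+z²) = 4.34 + 2×1.54×2.693 = 12.63 m.
Hydraulic radius R = A/P = 12.61/12.63 = 0.9984 m.
From Manning's equation, S = [nQ / (1 A R^(2/3))]² = [0.014 × 22.8 / (1 × 12.61 × 0.9984^(2/3))]² = 0.000642.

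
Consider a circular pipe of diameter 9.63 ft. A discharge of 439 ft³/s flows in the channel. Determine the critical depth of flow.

y_c = 5.04 ft

At critical depth, Q² T / (g A³) = 1, i.e. A³/T = Q²/g = 439²/32.2 = 5985.
Try y = 3.54 ft: A³/T = 1542 — too small.
Try y = 5.04 ft: A³/T = 5971 — matches.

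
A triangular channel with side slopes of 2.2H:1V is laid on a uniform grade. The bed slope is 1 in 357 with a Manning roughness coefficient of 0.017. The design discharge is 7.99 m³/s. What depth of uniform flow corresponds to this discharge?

Manning's equation rearranged: A R^(2/3) = nQ / (1·√S) = 0.017 × 7.99 / (√0.002801) = 2.566.
Try y = 1.61 m: A R^(2/3) = 4.635 — too large.
Try y = 1.29 m: A R^(2/3) = 2.567 — close enough.

y_n = 1.29 m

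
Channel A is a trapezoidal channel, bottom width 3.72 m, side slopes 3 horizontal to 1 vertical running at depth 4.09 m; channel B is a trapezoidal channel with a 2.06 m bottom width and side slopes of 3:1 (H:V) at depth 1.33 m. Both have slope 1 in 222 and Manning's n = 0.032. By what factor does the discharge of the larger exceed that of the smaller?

16.4

Channel A: With bottom width b = 3.72 m and side slope z = 3: A = (b + zy)y = (3.72 + 3×4.09)×4.09 = 65.4 m²; P = b + 2y√(1+z²) = 3.72 + 2×4.09×3.162 = 29.59 m. Hydraulic radius R = A/P = 65.4/29.59 = 2.21 m. Q_A = (1/0.032)·65.4·2.21^(2/3)·√0.004505 = 232.7 m³/s.
Channel B: With bottom width b = 2.06 m and side slope z = 3: A = (b + zy)y = (2.06 + 3×1.33)×1.33 = 8.047 m²; P = b + 2y√(1+z²) = 2.06 + 2×1.33×3.162 = 10.47 m. Hydraulic radius R = A/P = 8.047/10.47 = 0.7684 m. Q_B = (1/0.032)·8.047·0.7684^(2/3)·√0.004505 = 14.16 m³/s.
The larger discharge is 232.7 m³/s and the smaller is 14.16 m³/s; the ratio is 16.4.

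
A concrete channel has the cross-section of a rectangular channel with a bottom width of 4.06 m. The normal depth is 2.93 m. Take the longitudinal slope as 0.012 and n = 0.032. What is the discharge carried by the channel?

Flow area A = b·y = 4.06 × 2.93 = 11.9 m². Wetted perimeter P = b + 2y = 4.06 + 2×2.93 = 9.92 m.
Hydraulic radius R = A/P = 11.9/9.92 = 1.199 m.
Manning's equation: Q = (1/n) A R^(2/3) S^(1/2) = (1/0.032) × 11.9 × 1.199^(2/3) × 0.012^(1/2) = 46 m³/s.

Q = 46 m³/s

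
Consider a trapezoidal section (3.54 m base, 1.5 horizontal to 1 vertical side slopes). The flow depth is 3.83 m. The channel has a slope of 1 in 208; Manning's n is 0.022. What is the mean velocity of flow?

With bottom width b = 3.54 m and side slope z = 1.5: A = (b + zy)y = (3.54 + 1.5×3.83)×3.83 = 35.56 m²; P = b + 2y√(1+z²) = 3.54 + 2×3.83×1.803 = 17.35 m.
Hydraulic radius R = A/P = 35.56/17.35 = 2.05 m.
From Manning's equation, V = (1/n) R^(2/3) S^(1/2) = (1/0.022) × 2.05^(2/3) × 0.004808^(1/2) = 5.09 m/s.

V = 5.09 m/s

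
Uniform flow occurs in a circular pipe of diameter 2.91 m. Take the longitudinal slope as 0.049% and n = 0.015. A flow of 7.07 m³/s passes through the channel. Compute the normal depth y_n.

y_n = 2.14 m

Manning's equation rearranged: A R^(2/3) = nQ / (1·√S) = 0.015 × 7.07 / (√0.00049) = 4.791.
At y = 1.62 m: A R^(2/3) = 3.213 — low.
At y = 2.14 m: A R^(2/3) = 4.793 — matches.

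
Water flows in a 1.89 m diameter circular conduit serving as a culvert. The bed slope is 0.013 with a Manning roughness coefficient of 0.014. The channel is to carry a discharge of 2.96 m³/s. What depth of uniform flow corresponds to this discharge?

Manning's equation rearranged: A R^(2/3) = nQ / (1·√S) = 0.014 × 2.96 / (√0.013) = 0.3635.
Trying y = 0.415 m: A R^(2/3) = 0.1799 — short.
Trying y = 0.669 m: A R^(2/3) = 0.4571 — over.
Trying y = 0.593 m: A R^(2/3) = 0.3634 — matches.

y_n = 0.593 m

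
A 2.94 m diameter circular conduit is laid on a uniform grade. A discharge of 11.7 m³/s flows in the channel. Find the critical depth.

At critical depth, Q² T / (g A³) = 1, i.e. A³/T = Q²/g = 11.7²/9.81 = 13.95.
Trying y = 1.7 m: A³/T = 23.18 — over.
Trying y = 1.18 m: A³/T = 5.735 — short.
Trying y = 1.49 m: A³/T = 14.01 — matches.

y_c = 1.49 m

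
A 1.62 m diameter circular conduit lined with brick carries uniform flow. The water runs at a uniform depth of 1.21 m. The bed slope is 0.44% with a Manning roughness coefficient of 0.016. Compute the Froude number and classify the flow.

subcritical

For a circular section of diameter D = 1.62 m at depth y = 1.21 m, the central angle is θ = 2 arccos(1 − 2y/D) = 4.175 rad. Then A = (D²/8)(θ − sin θ) = 1.651 m² and P = Dθ/2 = 3.381 m.
Hydraulic radius R = A/P = 1.651/3.381 = 0.4883 m.
V = (1/n) R^(2/3) √S = (1/0.016) × 0.4883^(2/3) × √0.0044 = 2.571 m/s. Hydraulic depth D_h = A/T = 1.651/1.409 = 1.172 m.
Froude number Fr = V/√(g·D_h) = 2.571/√(9.81×1.172) = 0.758, which is less than 1, so the flow is subcritical.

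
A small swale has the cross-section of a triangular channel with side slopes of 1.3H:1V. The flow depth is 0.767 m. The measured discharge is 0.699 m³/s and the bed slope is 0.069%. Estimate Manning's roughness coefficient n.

n = 0.013

For a triangular section with side slope z = 1.3: A = zy² = 1.3×0.767² = 0.7648 m²; P = 2y√(1+z²) = 2×0.767×1.64 = 2.516 m.
Hydraulic radius R = A/P = 0.7648/2.516 = 0.304 m.
Rearranging Manning's equation: n = (1/Q) A R^(2/3) S^(1/2) = (1/0.699) × 0.7648 × 0.304^(2/3) × √0.00069 = 0.013.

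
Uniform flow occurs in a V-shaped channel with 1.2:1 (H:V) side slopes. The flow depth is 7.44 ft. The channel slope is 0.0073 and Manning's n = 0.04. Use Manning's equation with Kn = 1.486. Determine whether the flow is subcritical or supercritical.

subcritical

For a triangular section with side slope z = 1.2: A = zy² = 1.2×7.44² = 66.42 ft²; P = 2y√(1+z²) = 2×7.44×1.562 = 23.24 ft.
Hydraulic radius R = A/P = 66.42/23.24 = 2.858 ft.
V = (1.486/n) R^(2/3) √S = (1.486/0.04) × 2.858^(2/3) × √0.0073 = 6.392 ft/s. Hydraulic depth D_h = A/T = 66.42/17.86 = 3.72 ft.
Froude number Fr = V/√(g·D_h) = 6.392/√(32.2×3.72) = 0.584, which is less than 1, so the flow is subcritical.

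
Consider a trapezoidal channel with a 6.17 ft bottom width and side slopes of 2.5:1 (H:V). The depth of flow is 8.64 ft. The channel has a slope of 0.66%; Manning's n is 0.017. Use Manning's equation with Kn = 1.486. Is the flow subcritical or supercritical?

supercritical

With bottom width b = 6.17 ft and side slope z = 2.5: A = (b + zy)y = (6.17 + 2.5×8.64)×8.64 = 239.9 ft²; P = b + 2y√(1+z²) = 6.17 + 2×8.64×2.693 = 52.7 ft.
Hydraulic radius R = A/P = 239.9/52.7 = 4.553 ft.
V = (1.486/n) R^(2/3) √S = (1.486/0.017) × 4.553^(2/3) × √0.0066 = 19.51 ft/s. Hydraulic depth D_h = A/T = 239.9/49.37 = 4.86 ft.
Froude number Fr = V/√(g·D_h) = 19.51/√(32.2×4.86) = 1.56, which is greater than 1, so the flow is supercritical.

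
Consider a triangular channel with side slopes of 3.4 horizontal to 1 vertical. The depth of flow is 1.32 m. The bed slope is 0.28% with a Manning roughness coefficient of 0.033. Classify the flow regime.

subcritical

For a triangular section with side slope z = 3.4: A = zy² = 3.4×1.32² = 5.924 m²; P = 2y√(1+z²) = 2×1.32×3.544 = 9.356 m.
Hydraulic radius R = A/P = 5.924/9.356 = 0.6332 m.
V = (1/n) R^(2/3) √S = (1/0.033) × 0.6332^(2/3) × √0.0028 = 1.182 m/s. Hydraulic depth D_h = A/T = 5.924/8.976 = 0.66 m.
Froude number Fr = V/√(g·D_h) = 1.182/√(9.81×0.66) = 0.465, which is less than 1, so the flow is subcritical.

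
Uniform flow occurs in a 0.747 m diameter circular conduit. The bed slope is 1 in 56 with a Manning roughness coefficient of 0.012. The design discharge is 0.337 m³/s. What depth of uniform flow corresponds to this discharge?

Manning's equation rearranged: A R^(2/3) = nQ / (1·√S) = 0.012 × 0.337 / (√0.01786) = 0.03026.
Trying y = 0.287 m: A R^(2/3) = 0.04481 — high.
Trying y = 0.177 m: A R^(2/3) = 0.01763 — low.
Trying y = 0.233 m: A R^(2/3) = 0.03023 — ≈ 0.03026.

y_n = 0.233 m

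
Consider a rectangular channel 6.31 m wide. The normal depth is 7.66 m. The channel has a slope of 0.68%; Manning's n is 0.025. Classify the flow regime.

Flow area A = b·y = 6.31 × 7.66 = 48.33 m². Wetted perimeter P = b + 2y = 6.31 + 2×7.66 = 21.63 m.
Hydraulic radius R = A/P = 48.33/21.63 = 2.235 m.
V = (1/n) R^(2/3) √S = (1/0.025) × 2.235^(2/3) × √0.0068 = 5.638 m/s. Hydraulic depth D_h = A/T = 48.33/6.31 = 7.66 m.
Froude number Fr = V/√(g·D_h) = 5.638/√(9.81×7.66) = 0.65, which is less than 1, so the flow is subcritical.

subcritical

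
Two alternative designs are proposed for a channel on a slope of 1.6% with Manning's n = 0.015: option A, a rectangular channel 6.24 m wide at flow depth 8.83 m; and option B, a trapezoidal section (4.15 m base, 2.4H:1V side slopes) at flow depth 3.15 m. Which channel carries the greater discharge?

channel A

Channel A: Flow area A = b·y = 6.24 × 8.83 = 55.1 m². Wetted perimeter P = b + 2y = 6.24 + 2×8.83 = 23.9 m. Hydraulic radius R = A/P = 55.1/23.9 = 2.305 m. Q_A = (1/0.015)·55.1·2.305^(2/3)·√0.016 = 810.9 m³/s.
Channel B: With bottom width b = 4.15 m and side slope z = 2.4: A = (b + zy)y = (4.15 + 2.4×3.15)×3.15 = 36.89 m²; P = b + 2y√(1+z²) = 4.15 + 2×3.15×2.6 = 20.53 m. Hydraulic radius R = A/P = 36.89/20.53 = 1.797 m. Q_B = (1/0.015)·36.89·1.797^(2/3)·√0.016 = 459.7 m³/s.
Q_A = 810.9 m³/s vs Q_B = 459.7 m³/s, so channel A carries more.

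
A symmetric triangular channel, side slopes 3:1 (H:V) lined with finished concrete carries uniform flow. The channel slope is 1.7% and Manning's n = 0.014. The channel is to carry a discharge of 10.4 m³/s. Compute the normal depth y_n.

Manning's equation rearranged: A R^(2/3) = nQ / (1·√S) = 0.014 × 10.4 / (√0.017) = 1.117.
At y = 0.967 m: A R^(2/3) = 1.668 — high.
At y = 0.737 m: A R^(2/3) = 0.8087 — low.
At y = 0.832 m: A R^(2/3) = 1.117 — matches.

y_n = 0.832 m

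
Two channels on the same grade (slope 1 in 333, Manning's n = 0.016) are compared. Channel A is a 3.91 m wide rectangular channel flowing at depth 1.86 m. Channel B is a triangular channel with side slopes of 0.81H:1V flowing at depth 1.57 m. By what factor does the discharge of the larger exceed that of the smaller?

Channel A: Flow area A = b·y = 3.91 × 1.86 = 7.273 m². Wetted perimeter P = b + 2y = 3.91 + 2×1.86 = 7.63 m. Hydraulic radius R = A/P = 7.273/7.63 = 0.9532 m. Q_A = (1/0.016)·7.273·0.9532^(2/3)·√0.003003 = 24.12 m³/s.
Channel B: For a triangular section with side slope z = 0.81: A = zy² = 0.81×1.57² = 1.997 m²; P = 2y√(1+z²) = 2×1.57×1.287 = 4.041 m. Hydraulic radius R = A/P = 1.997/4.041 = 0.4941 m. Q_B = (1/0.016)·1.997·0.4941^(2/3)·√0.003003 = 4.274 m³/s.
The larger discharge is 24.12 m³/s and the smaller is 4.274 m³/s; the ratio is 5.64.

5.64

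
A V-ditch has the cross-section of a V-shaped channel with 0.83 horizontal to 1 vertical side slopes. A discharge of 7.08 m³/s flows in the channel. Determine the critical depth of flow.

At critical depth, Q² T / (g A³) = 1, i.e. A³/T = Q²/g = 7.08²/9.81 = 5.11.
At y = 2.07 m: A³/T = 13.09 — high.
At y = 1.71 m: A³/T = 5.036 — ≈ 5.11.

y_c = 1.71 m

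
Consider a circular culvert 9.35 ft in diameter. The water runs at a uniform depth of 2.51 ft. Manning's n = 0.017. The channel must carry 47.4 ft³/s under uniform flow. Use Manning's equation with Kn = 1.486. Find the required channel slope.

For a circular section of diameter D = 9.35 ft at depth y = 2.51 ft, the central angle is θ = 2 arccos(1 − 2y/D) = 2.179 rad. Then A = (D²/8)(θ − sin θ) = 14.84 ft² and P = Dθ/2 = 10.19 ft.
Hydraulic radius R = A/P = 14.84/10.19 = 1.457 ft.
From Manning's equation, S = [nQ / (1.486 A R^(2/3))]² = [0.017 × 47.4 / (1.486 × 14.84 × 1.457^(2/3))]² = 0.000809.

S = 0.000809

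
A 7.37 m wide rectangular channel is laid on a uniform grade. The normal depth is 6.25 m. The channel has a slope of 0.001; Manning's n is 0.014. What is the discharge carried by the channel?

Q = 182 m³/s

Flow area A = b·y = 7.37 × 6.25 = 46.06 m². Wetted perimeter P = b + 2y = 7.37 + 2×6.25 = 19.87 m.
Hydraulic radius R = A/P = 46.06/19.87 = 2.318 m.
Manning's equation: Q = (1/n) A R^(2/3) S^(1/2) = (1/0.014) × 46.06 × 2.318^(2/3) × 0.001^(1/2) = 182 m³/s.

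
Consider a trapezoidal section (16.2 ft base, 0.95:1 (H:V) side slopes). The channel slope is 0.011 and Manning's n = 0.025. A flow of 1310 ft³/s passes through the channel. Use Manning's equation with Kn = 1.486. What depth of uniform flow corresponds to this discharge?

y_n = 4.62 ft

Manning's equation rearranged: A R^(2/3) = nQ / (1.486·√S) = 0.025 × 1310 / (1.486 × √0.011) = 210.1.
At y = 5.72 ft: A R^(2/3) = 305 — high.
At y = 3.84 ft: A R^(2/3) = 153 — low.
At y = 4.62 ft: A R^(2/3) = 210.3 — close enough.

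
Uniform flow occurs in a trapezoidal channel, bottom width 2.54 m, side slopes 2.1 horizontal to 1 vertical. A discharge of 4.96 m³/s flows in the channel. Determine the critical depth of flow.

y_c = 0.612 m

At critical depth, Q² T / (g A³) = 1, i.e. A³/T = Q²/g = 4.96²/9.81 = 2.508.
At y = 0.768 m: A³/T = 5.627 — too large.
At y = 0.481 m: A³/T = 1.092 — too small.
At y = 0.612 m: A³/T = 2.511 — matches.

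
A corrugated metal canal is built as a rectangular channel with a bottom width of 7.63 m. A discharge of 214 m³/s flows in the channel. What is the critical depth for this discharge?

For a rectangular channel, critical depth y_c = (q²/g)^(1/3) where q = Q/b = 214/7.63 = 28.05 m²/s.
So y_c = (28.05²/9.81)^(1/3) = 4.31 m.

y_c = 4.31 m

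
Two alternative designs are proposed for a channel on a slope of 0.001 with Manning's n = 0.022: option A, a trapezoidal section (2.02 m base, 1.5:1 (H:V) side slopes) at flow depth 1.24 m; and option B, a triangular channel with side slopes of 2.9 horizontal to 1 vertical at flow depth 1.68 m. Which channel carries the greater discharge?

Channel A: With bottom width b = 2.02 m and side slope z = 1.5: A = (b + zy)y = (2.02 + 1.5×1.24)×1.24 = 4.811 m²; P = b + 2y√(1+z²) = 2.02 + 2×1.24×1.803 = 6.491 m. Hydraulic radius R = A/P = 4.811/6.491 = 0.7412 m. Q_A = (1/0.022)·4.811·0.7412^(2/3)·√0.001 = 5.664 m³/s.
Channel B: For a triangular section with side slope z = 2.9: A = zy² = 2.9×1.68² = 8.185 m²; P = 2y√(1+z²) = 2×1.68×3.068 = 10.31 m. Hydraulic radius R = A/P = 8.185/10.31 = 0.7941 m. Q_B = (1/0.022)·8.185·0.7941^(2/3)·√0.001 = 10.09 m³/s.
Q_A = 5.664 m³/s vs Q_B = 10.09 m³/s, so channel B carries more.

channel B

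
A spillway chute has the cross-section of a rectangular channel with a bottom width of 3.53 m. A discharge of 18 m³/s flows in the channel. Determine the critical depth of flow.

For a rectangular channel, critical depth y_c = (q²/g)^(1/3) where q = Q/b = 18/3.53 = 5.099 m²/s.
So y_c = (5.099²/9.81)^(1/3) = 1.38 m.

y_c = 1.38 m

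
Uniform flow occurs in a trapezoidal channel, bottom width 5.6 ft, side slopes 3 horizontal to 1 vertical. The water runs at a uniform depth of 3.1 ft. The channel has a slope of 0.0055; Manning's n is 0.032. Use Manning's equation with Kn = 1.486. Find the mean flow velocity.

V = 5.16 ft/s

With bottom width b = 5.6 ft and side slope z = 3: A = (b + zy)y = (5.6 + 3×3.1)×3.1 = 46.19 ft²; P = b + 2y√(1+z²) = 5.6 + 2×3.1×3.162 = 25.21 ft.
Hydraulic radius R = A/P = 46.19/25.21 = 1.832 ft.
From Manning's equation, V = (1.486/n) R^(2/3) S^(1/2) = (1.486/0.032) × 1.832^(2/3) × 0.0055^(1/2) = 5.16 ft/s.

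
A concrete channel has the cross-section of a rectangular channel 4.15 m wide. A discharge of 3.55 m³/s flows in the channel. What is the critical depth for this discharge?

y_c = 0.421 m

For a rectangular channel, critical depth y_c = (q²/g)^(1/3) where q = Q/b = 3.55/4.15 = 0.8554 m²/s.
So y_c = (0.8554²/9.81)^(1/3) = 0.421 m.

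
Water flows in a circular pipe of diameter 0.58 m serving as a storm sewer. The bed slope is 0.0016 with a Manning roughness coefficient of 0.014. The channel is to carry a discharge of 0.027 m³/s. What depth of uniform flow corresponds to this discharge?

Manning's equation rearranged: A R^(2/3) = nQ / (1·√S) = 0.014 × 0.027 / (√0.0016) = 0.00945.
Try y = 0.158 m: A R^(2/3) = 0.01183 — high.
Try y = 0.141 m: A R^(2/3) = 0.009449 — ≈ 0.00945.

y_n = 0.141 m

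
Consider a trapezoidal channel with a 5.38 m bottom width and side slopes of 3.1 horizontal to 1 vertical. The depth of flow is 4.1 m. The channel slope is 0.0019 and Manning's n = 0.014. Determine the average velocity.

With bottom width b = 5.38 m and side slope z = 3.1: A = (b + zy)y = (5.38 + 3.1×4.1)×4.1 = 74.17 m²; P = b + 2y√(1+z²) = 5.38 + 2×4.1×3.257 = 32.09 m.
Hydraulic radius R = A/P = 74.17/32.09 = 2.311 m.
From Manning's equation, V = (1/n) R^(2/3) S^(1/2) = (1/0.014) × 2.311^(2/3) × 0.0019^(1/2) = 5.44 m/s.

V = 5.44 m/s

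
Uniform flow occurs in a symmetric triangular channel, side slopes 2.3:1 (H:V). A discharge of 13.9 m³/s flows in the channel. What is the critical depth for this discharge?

y_c = 1.49 m

At critical depth, Q² T / (g A³) = 1, i.e. A³/T = Q²/g = 13.9²/9.81 = 19.7.
Try y = 1.91 m: A³/T = 67.23 — over.
Try y = 1.49 m: A³/T = 19.42 — ≈ 19.7.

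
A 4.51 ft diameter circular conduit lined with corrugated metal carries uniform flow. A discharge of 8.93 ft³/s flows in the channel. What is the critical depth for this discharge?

y_c = 0.841 ft

At critical depth, Q² T / (g A³) = 1, i.e. A³/T = Q²/g = 8.93²/32.2 = 2.477.
Try y = 0.605 ft: A³/T = 0.6782 — low.
Try y = 0.841 ft: A³/T = 2.478 — matches.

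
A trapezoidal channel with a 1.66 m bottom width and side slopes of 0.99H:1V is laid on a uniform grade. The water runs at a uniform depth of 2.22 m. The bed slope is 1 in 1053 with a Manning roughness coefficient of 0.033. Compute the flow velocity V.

V = 0.985 m/s

With bottom width b = 1.66 m and side slope z = 0.99: A = (b + zy)y = (1.66 + 0.99×2.22)×2.22 = 8.564 m²; P = b + 2y√(1+z²) = 1.66 + 2×2.22×1.407 = 7.908 m.
Hydraulic radius R = A/P = 8.564/7.908 = 1.083 m.
From Manning's equation, V = (1/n) R^(2/3) S^(1/2) = (1/0.033) × 1.083^(2/3) × 0.0009497^(1/2) = 0.985 m/s.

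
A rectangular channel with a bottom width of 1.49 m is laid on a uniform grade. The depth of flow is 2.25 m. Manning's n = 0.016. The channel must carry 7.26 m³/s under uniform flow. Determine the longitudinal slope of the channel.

Flow area A = b·y = 1.49 × 2.25 = 3.353 m². Wetted perimeter P = b + 2y = 1.49 + 2×2.25 = 5.99 m.
Hydraulic radius R = A/P = 3.353/5.99 = 0.5597 m.
From Manning's equation, S = [nQ / (1 A R^(2/3))]² = [0.016 × 7.26 / (1 × 3.353 × 0.5597^(2/3))]² = 0.0026.

S = 0.0026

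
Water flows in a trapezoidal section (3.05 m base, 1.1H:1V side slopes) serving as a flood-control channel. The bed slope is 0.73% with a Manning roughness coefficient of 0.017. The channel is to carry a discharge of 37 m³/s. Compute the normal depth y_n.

y_n = 1.57 m

Manning's equation rearranged: A R^(2/3) = nQ / (1·√S) = 0.017 × 37 / (√0.0073) = 7.362.
Trying y = 1.26 m: A R^(2/3) = 4.906 — short.
Trying y = 1.72 m: A R^(2/3) = 8.732 — over.
Trying y = 1.57 m: A R^(2/3) = 7.358 — matches.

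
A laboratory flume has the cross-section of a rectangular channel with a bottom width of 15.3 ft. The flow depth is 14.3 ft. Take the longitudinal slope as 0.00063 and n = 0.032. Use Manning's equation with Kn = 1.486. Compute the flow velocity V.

Flow area A = b·y = 15.3 × 14.3 = 218.8 ft². Wetted perimeter P = b + 2y = 15.3 + 2×14.3 = 43.9 ft.
Hydraulic radius R = A/P = 218.8/43.9 = 4.984 ft.
From Manning's equation, V = (1.486/n) R^(2/3) S^(1/2) = (1.486/0.032) × 4.984^(2/3) × 0.00063^(1/2) = 3.4 ft/s.

V = 3.4 ft/s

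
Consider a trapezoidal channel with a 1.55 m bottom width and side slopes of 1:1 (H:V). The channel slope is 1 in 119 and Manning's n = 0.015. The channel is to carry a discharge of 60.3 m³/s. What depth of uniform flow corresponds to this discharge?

y_n = 2.35 m

Manning's equation rearranged: A R^(2/3) = nQ / (1·√S) = 0.015 × 60.3 / (√0.008403) = 9.867.
Trying y = 1.69 m: A R^(2/3) = 4.971 — too small.
Trying y = 2.86 m: A R^(2/3) = 15.09 — too large.
Trying y = 2.35 m: A R^(2/3) = 9.873 — matches.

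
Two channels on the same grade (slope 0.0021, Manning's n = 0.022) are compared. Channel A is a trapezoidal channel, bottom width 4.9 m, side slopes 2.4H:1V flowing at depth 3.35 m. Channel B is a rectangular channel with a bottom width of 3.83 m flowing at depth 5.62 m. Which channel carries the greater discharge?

Channel A: With bottom width b = 4.9 m and side slope z = 2.4: A = (b + zy)y = (4.9 + 2.4×3.35)×3.35 = 43.35 m²; P = b + 2y√(1+z²) = 4.9 + 2×3.35×2.6 = 22.32 m. Hydraulic radius R = A/P = 43.35/22.32 = 1.942 m. Q_A = (1/0.022)·43.35·1.942^(2/3)·√0.0021 = 140.6 m³/s.
Channel B: Flow area A = b·y = 3.83 × 5.62 = 21.52 m². Wetted perimeter P = b + 2y = 3.83 + 2×5.62 = 15.07 m. Hydraulic radius R = A/P = 21.52/15.07 = 1.428 m. Q_B = (1/0.022)·21.52·1.428^(2/3)·√0.0021 = 56.86 m³/s.
Q_A = 140.6 m³/s vs Q_B = 56.86 m³/s, so channel A carries more.

channel A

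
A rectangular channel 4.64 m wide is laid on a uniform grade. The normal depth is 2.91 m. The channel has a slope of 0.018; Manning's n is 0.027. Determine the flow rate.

Flow area A = b·y = 4.64 × 2.91 = 13.5 m². Wetted perimeter P = b + 2y = 4.64 + 2×2.91 = 10.46 m.
Hydraulic radius R = A/P = 13.5/10.46 = 1.291 m.
Manning's equation: Q = (1/n) A R^(2/3) S^(1/2) = (1/0.027) × 13.5 × 1.291^(2/3) × 0.018^(1/2) = 79.5 m³/s.

Q = 79.5 m³/s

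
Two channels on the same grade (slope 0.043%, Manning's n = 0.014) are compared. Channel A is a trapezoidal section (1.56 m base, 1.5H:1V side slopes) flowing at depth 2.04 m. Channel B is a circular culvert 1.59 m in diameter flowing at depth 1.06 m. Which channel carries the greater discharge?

Channel A: With bottom width b = 1.56 m and side slope z = 1.5: A = (b + zy)y = (1.56 + 1.5×2.04)×2.04 = 9.425 m²; P = b + 2y√(1+z²) = 1.56 + 2×2.04×1.803 = 8.915 m. Hydraulic radius R = A/P = 9.425/8.915 = 1.057 m. Q_A = (1/0.014)·9.425·1.057^(2/3)·√0.00043 = 14.49 m³/s.
Channel B: For a circular section of diameter D = 1.59 m at depth y = 1.06 m, the central angle is θ = 2 arccos(1 − 2y/D) = 3.821 rad. Then A = (D²/8)(θ − sin θ) = 1.406 m² and P = Dθ/2 = 3.038 m. Hydraulic radius R = A/P = 1.406/3.038 = 0.4629 m. Q_B = (1/0.014)·1.406·0.4629^(2/3)·√0.00043 = 1.246 m³/s.
Q_A = 14.49 m³/s vs Q_B = 1.246 m³/s, so channel A carries more.

channel A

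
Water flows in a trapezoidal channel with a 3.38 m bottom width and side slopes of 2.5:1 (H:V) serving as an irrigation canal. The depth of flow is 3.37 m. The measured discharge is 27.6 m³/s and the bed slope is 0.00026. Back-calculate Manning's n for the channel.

n = 0.035

With bottom width b = 3.38 m and side slope z = 2.5: A = (b + zy)y = (3.38 + 2.5×3.37)×3.37 = 39.78 m²; P = b + 2y√(1+z²) = 3.38 + 2×3.37×2.693 = 21.53 m.
Hydraulic radius R = A/P = 39.78/21.53 = 1.848 m.
Rearranging Manning's equation: n = (1/Q) A R^(2/3) S^(1/2) = (1/27.6) × 39.78 × 1.848^(2/3) × √0.00026 = 0.035.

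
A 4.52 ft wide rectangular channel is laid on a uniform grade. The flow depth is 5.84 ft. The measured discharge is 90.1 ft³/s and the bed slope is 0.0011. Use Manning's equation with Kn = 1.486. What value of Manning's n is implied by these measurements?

Flow area A = b·y = 4.52 × 5.84 = 26.4 ft². Wetted perimeter P = b + 2y = 4.52 + 2×5.84 = 16.2 ft.
Hydraulic radius R = A/P = 26.4/16.2 = 1.629 ft.
Rearranging Manning's equation: n = (1.486/Q) A R^(2/3) S^(1/2) = (1.486/90.1) × 26.4 × 1.629^(2/3) × √0.0011 = 0.02.

n = 0.02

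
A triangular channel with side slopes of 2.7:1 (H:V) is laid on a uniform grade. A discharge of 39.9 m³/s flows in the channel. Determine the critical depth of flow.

y_c = 2.14 m

At critical depth, Q² T / (g A³) = 1, i.e. A³/T = Q²/g = 39.9²/9.81 = 162.3.
Try y = 2.46 m: A³/T = 328.4 — too large.
Try y = 1.77 m: A³/T = 63.32 — too small.
Try y = 2.14 m: A³/T = 163.6 — close enough.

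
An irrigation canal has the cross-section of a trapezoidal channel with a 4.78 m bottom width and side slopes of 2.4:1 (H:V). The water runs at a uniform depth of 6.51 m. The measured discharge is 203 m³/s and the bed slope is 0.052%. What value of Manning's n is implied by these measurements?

n = 0.034

With bottom width b = 4.78 m and side slope z = 2.4: A = (b + zy)y = (4.78 + 2.4×6.51)×6.51 = 132.8 m²; P = b + 2y√(1+z²) = 4.78 + 2×6.51×2.6 = 38.63 m.
Hydraulic radius R = A/P = 132.8/38.63 = 3.438 m.
Rearranging Manning's equation: n = (1/Q) A R^(2/3) S^(1/2) = (1/203) × 132.8 × 3.438^(2/3) × √0.00052 = 0.034.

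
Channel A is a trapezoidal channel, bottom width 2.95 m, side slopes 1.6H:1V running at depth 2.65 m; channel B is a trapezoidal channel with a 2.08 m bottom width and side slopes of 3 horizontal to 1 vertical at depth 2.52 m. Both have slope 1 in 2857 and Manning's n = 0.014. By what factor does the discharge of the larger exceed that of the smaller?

Channel A: With bottom width b = 2.95 m and side slope z = 1.6: A = (b + zy)y = (2.95 + 1.6×2.65)×2.65 = 19.05 m²; P = b + 2y√(1+z²) = 2.95 + 2×2.65×1.887 = 12.95 m. Hydraulic radius R = A/P = 19.05/12.95 = 1.471 m. Q_A = (1/0.014)·19.05·1.471^(2/3)·√0.00035 = 32.94 m³/s.
Channel B: With bottom width b = 2.08 m and side slope z = 3: A = (b + zy)y = (2.08 + 3×2.52)×2.52 = 24.29 m²; P = b + 2y√(1+z²) = 2.08 + 2×2.52×3.162 = 18.02 m. Hydraulic radius R = A/P = 24.29/18.02 = 1.348 m. Q_B = (1/0.014)·24.29·1.348^(2/3)·√0.00035 = 39.62 m³/s.
The larger discharge is 39.62 m³/s and the smaller is 32.94 m³/s; the ratio is 1.2.

1.2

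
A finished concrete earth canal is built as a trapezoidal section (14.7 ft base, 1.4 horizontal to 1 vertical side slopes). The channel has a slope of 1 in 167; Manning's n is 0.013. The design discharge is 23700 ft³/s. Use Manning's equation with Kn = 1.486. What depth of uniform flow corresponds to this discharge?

Manning's equation rearranged: A R^(2/3) = nQ / (1.486·√S) = 0.013 × 23700 / (1.486 × √0.005988) = 2679.
Trying y = 14.5 ft: A R^(2/3) = 2006 — low.
Trying y = 16.6 ft: A R^(2/3) = 2678 — close enough.

y_n = 16.6 ft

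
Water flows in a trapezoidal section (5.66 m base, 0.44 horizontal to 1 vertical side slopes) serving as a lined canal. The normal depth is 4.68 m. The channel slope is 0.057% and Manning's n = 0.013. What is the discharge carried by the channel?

With bottom width b = 5.66 m and side slope z = 0.44: A = (b + zy)y = (5.66 + 0.44×4.68)×4.68 = 36.13 m²; P = b + 2y√(1+z²) = 5.66 + 2×4.68×1.093 = 15.89 m.
Hydraulic radius R = A/P = 36.13/15.89 = 2.274 m.
Manning's equation: Q = (1/n) A R^(2/3) S^(1/2) = (1/0.013) × 36.13 × 2.274^(2/3) × 0.00057^(1/2) = 115 m³/s.

Q = 115 m³/s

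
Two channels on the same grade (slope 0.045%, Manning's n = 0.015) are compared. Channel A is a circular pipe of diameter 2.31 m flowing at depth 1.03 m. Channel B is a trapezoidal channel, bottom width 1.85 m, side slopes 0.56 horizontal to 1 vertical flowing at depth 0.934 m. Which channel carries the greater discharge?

Channel A: For a circular section of diameter D = 2.31 m at depth y = 1.03 m, the central angle is θ = 2 arccos(1 − 2y/D) = 2.925 rad. Then A = (D²/8)(θ − sin θ) = 1.807 m² and P = Dθ/2 = 3.378 m. Hydraulic radius R = A/P = 1.807/3.378 = 0.535 m. Q_A = (1/0.015)·1.807·0.535^(2/3)·√0.00045 = 1.684 m³/s.
Channel B: With bottom width b = 1.85 m and side slope z = 0.56: A = (b + zy)y = (1.85 + 0.56×0.934)×0.934 = 2.216 m²; P = b + 2y√(1+z²) = 1.85 + 2×0.934×1.146 = 3.991 m. Hydraulic radius R = A/P = 2.216/3.991 = 0.5554 m. Q_B = (1/0.015)·2.216·0.5554^(2/3)·√0.00045 = 2.118 m³/s.
Q_A = 1.684 m³/s vs Q_B = 2.118 m³/s, so channel B carries more.

channel B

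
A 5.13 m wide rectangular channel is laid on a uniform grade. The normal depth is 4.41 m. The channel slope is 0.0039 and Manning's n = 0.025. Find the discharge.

Q = 78 m³/s

Flow area A = b·y = 5.13 × 4.41 = 22.62 m². Wetted perimeter P = b + 2y = 5.13 + 2×4.41 = 13.95 m.
Hydraulic radius R = A/P = 22.62/13.95 = 1.622 m.
Manning's equation: Q = (1/n) A R^(2/3) S^(1/2) = (1/0.025) × 22.62 × 1.622^(2/3) × 0.0039^(1/2) = 78 m³/s.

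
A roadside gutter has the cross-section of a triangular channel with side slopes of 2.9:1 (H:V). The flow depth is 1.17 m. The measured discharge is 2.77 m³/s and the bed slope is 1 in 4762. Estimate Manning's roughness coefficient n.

n = 0.014

For a triangular section with side slope z = 2.9: A = zy² = 2.9×1.17² = 3.97 m²; P = 2y√(1+z²) = 2×1.17×3.068 = 7.178 m.
Hydraulic radius R = A/P = 3.97/7.178 = 0.553 m.
Rearranging Manning's equation: n = (1/Q) A R^(2/3) S^(1/2) = (1/2.77) × 3.97 × 0.553^(2/3) × √0.00021 = 0.014.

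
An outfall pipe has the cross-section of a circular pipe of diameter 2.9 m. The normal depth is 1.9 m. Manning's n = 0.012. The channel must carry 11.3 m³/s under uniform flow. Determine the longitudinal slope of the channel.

For a circular section of diameter D = 2.9 m at depth y = 1.9 m, the central angle is θ = 2 arccos(1 − 2y/D) = 3.773 rad. Then A = (D²/8)(θ − sin θ) = 4.586 m² and P = Dθ/2 = 5.47 m.
Hydraulic radius R = A/P = 4.586/5.47 = 0.8384 m.
From Manning's equation, S = [nQ / (1 A R^(2/3))]² = [0.012 × 11.3 / (1 × 4.586 × 0.8384^(2/3))]² = 0.00111.

S = 0.00111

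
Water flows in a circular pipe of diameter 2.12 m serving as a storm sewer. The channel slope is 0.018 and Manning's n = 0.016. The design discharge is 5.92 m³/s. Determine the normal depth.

Manning's equation rearranged: A R^(2/3) = nQ / (1·√S) = 0.016 × 5.92 / (√0.018) = 0.706.
At y = 0.555 m: A R^(2/3) = 0.3469 — low.
At y = 0.955 m: A R^(2/3) = 0.9647 — high.
At y = 0.804 m: A R^(2/3) = 0.7062 — close enough.

y_n = 0.804 m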